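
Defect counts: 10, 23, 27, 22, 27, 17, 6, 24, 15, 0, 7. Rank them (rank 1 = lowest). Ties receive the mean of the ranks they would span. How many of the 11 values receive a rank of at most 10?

Sorted (ascending): 0, 6, 7, 10, 15, 17, 22, 23, 24, 27, 27
The 2 values of 27 occupy positions 10–11 → average rank (10+11)/2 = 10.5.
Ranks ≤ 10: {1, 2, 3, 4, 5, 6, 7, 8, 9} → 9 values.

9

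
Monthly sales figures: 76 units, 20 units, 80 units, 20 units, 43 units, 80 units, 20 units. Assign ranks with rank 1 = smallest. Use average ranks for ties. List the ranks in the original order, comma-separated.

Sorted (ascending): 20, 20, 20, 43, 76, 80, 80
The 3 values of 20 occupy positions 1–3 → average rank 2.
The 2 values of 80 occupy positions 6–7 → average rank (6+7)/2 = 6.5.

5, 2, 6.5, 2, 4, 6.5, 2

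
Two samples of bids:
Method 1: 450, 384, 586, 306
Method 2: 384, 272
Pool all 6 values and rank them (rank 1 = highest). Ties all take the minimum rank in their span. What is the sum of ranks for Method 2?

Sorted (descending): 586, 450, 384, 384, 306, 272
The 2 values of 384 occupy positions 3–4 → each gets rank 3.
Method 2 values → pooled ranks: 384→3, 272→6
Rank sum = 3 + 6 = 9

9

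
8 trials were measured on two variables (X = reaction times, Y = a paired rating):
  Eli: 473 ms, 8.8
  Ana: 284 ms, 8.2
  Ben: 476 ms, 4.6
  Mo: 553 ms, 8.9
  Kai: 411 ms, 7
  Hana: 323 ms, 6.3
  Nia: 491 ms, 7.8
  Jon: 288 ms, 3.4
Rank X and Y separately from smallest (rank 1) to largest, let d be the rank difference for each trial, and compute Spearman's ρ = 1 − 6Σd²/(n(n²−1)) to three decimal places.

0.405

Ranks of variable 1: 5, 1, 6, 8, 4, 3, 7, 2
Ranks of variable 2: 7, 6, 2, 8, 4, 3, 5, 1
d = r₁ − r₂: -2, -5, 4, 0, 0, 0, 2, 1
d²: 4, 25, 16, 0, 0, 0, 4, 1; Σd² = 50
ρ = 1 − 6·50/(8·63) = 1 − 300/504 = 0.405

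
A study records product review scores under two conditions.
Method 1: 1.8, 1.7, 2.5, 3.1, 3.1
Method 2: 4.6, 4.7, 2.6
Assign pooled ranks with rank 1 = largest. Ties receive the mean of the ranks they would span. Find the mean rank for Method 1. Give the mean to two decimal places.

Sorted (descending): 4.7, 4.6, 3.1, 3.1, 2.6, 2.5, 1.8, 1.7
The 2 values of 3.1 occupy positions 3–4 → average rank (3+4)/2 = 3.5.
Method 1 values → pooled ranks: 1.8→7, 1.7→8, 2.5→6, 3.1→3.5, 3.1→3.5
Mean rank = (7 + 8 + 6 + 3.5 + 3.5) / 5 = 5.60

5.60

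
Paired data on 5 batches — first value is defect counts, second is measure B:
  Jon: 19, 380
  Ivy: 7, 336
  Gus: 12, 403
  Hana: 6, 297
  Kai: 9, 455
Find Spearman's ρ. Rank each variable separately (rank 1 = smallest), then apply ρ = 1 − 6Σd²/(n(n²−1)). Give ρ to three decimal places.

Ranks of variable 1: 5, 2, 4, 1, 3
Ranks of variable 2: 3, 2, 4, 1, 5
d = r₁ − r₂: 2, 0, 0, 0, -2
d²: 4, 0, 0, 0, 4; Σd² = 8
ρ = 1 − 6·8/(5·24) = 1 − 48/120 = 0.600

0.600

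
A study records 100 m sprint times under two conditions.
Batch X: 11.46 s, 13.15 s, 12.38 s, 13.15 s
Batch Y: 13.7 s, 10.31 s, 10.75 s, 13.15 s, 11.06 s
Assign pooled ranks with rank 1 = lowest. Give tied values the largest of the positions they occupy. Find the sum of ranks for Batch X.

Sorted (ascending): 10.31, 10.75, 11.06, 11.46, 12.38, 13.15, 13.15, 13.15, 13.7
The 3 values of 13.15 occupy positions 6–8 → each gets rank 8.
Batch X values → pooled ranks: 11.46→4, 13.15→8, 12.38→5, 13.15→8
Rank sum = 4 + 8 + 5 + 8 = 25

25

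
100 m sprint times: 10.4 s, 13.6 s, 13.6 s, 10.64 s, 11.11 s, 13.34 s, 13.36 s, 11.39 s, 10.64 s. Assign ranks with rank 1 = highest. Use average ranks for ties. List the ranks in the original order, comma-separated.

Sorted (descending): 13.6, 13.6, 13.36, 13.34, 11.39, 11.11, 10.64, 10.64, 10.4
The 2 values of 13.6 occupy positions 1–2 → average rank (1+2)/2 = 1.5.
The 2 values of 10.64 occupy positions 7–8 → average rank (7+8)/2 = 7.5.

9, 1.5, 1.5, 7.5, 6, 4, 3, 5, 7.5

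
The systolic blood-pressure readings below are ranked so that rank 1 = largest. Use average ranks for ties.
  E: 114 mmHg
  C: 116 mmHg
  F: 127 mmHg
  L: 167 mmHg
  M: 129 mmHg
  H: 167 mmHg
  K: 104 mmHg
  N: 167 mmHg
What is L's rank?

Sorted (descending): 167, 167, 167, 129, 127, 116, 114, 104
The 3 values of 167 occupy positions 1–3 → average rank 2.
L has value 167 mmHg → rank 2.

2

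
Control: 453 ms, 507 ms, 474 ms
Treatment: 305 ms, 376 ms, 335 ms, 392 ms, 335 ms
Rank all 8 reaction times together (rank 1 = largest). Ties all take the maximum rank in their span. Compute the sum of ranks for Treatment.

31

Sorted (descending): 507, 474, 453, 392, 376, 335, 335, 305
The 2 values of 335 occupy positions 6–7 → each gets rank 7.
Treatment values → pooled ranks: 305→8, 376→5, 335→7, 392→4, 335→7
Rank sum = 8 + 5 + 7 + 4 + 7 = 31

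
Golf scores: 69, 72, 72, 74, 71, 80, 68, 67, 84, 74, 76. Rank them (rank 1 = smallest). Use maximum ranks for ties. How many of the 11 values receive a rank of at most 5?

Sorted (ascending): 67, 68, 69, 71, 72, 72, 74, 74, 76, 80, 84
The 2 values of 72 occupy positions 5–6 → each gets rank 6.
The 2 values of 74 occupy positions 7–8 → each gets rank 8.
Ranks ≤ 5: {1, 2, 3, 4} → 4 values.

4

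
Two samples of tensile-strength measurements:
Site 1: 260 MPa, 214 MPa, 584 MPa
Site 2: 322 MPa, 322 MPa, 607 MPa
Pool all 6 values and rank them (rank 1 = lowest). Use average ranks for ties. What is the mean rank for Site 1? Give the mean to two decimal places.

Sorted (ascending): 214, 260, 322, 322, 584, 607
The 2 values of 322 occupy positions 3–4 → average rank (3+4)/2 = 3.5.
Site 1 values → pooled ranks: 260→2, 214→1, 584→5
Mean rank = (2 + 1 + 5) / 3 = 2.67

2.67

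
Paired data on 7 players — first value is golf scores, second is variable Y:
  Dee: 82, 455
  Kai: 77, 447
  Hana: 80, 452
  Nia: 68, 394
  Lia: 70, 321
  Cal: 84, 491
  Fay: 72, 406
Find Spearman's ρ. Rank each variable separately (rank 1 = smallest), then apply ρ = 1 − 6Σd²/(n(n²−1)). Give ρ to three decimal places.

0.964

Ranks of variable 1: 6, 4, 5, 1, 2, 7, 3
Ranks of variable 2: 6, 4, 5, 2, 1, 7, 3
d = r₁ − r₂: 0, 0, 0, -1, 1, 0, 0
d²: 0, 0, 0, 1, 1, 0, 0; Σd² = 2
ρ = 1 − 6·2/(7·48) = 1 − 12/336 = 0.964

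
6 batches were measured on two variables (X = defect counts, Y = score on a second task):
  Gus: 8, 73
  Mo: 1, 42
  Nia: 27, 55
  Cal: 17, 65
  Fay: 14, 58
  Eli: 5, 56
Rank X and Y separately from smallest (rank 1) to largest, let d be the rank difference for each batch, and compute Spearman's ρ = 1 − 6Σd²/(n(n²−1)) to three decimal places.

Ranks of variable 1: 3, 1, 6, 5, 4, 2
Ranks of variable 2: 6, 1, 2, 5, 4, 3
d = r₁ − r₂: -3, 0, 4, 0, 0, -1
d²: 9, 0, 16, 0, 0, 1; Σd² = 26
ρ = 1 − 6·26/(6·35) = 1 − 156/210 = 0.257

0.257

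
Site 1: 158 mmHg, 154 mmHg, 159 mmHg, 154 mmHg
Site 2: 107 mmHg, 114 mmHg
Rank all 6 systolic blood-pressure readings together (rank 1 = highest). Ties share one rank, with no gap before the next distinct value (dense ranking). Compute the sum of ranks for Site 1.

9

Sorted (descending): 159, 158, 154, 154, 114, 107
The 2 values of 154 share dense rank 3.
Remaining distinct values take the next consecutive integers.
Site 1 values → pooled ranks: 158→2, 154→3, 159→1, 154→3
Rank sum = 2 + 3 + 1 + 3 = 9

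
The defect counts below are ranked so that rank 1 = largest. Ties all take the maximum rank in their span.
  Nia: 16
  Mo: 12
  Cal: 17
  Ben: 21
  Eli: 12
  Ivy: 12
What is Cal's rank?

2

Sorted (descending): 21, 17, 16, 12, 12, 12
The 3 values of 12 occupy positions 4–6 → each gets rank 6.
Cal has value 17 → rank 2.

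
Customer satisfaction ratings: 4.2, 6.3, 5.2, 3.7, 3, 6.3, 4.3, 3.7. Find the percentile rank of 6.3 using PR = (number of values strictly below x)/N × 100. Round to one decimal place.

N = 8.
Strictly below 6.3: 6. Equal to 6.3: 2.
PR = 6/8 × 100 = 75.0

75.0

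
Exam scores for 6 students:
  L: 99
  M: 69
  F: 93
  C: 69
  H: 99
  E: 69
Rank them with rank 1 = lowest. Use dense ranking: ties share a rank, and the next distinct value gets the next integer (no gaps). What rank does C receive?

Sorted (ascending): 69, 69, 69, 93, 99, 99
The 3 values of 69 share dense rank 1.
The 2 values of 99 share dense rank 3.
Remaining distinct values take the next consecutive integers.
C has value 69 → rank 1.

1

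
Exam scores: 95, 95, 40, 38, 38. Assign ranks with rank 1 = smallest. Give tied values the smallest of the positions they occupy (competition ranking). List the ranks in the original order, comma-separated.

Sorted (ascending): 38, 38, 40, 95, 95
The 2 values of 38 occupy positions 1–2 → each gets rank 1.
The 2 values of 95 occupy positions 4–5 → each gets rank 4.

4, 4, 3, 1, 1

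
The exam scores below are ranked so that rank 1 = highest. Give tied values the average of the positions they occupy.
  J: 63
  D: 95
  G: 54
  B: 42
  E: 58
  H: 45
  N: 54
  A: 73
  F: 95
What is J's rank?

Sorted (descending): 95, 95, 73, 63, 58, 54, 54, 45, 42
The 2 values of 95 occupy positions 1–2 → average rank (1+2)/2 = 1.5.
The 2 values of 54 occupy positions 6–7 → average rank (6+7)/2 = 6.5.
J has value 63 → rank 4.

4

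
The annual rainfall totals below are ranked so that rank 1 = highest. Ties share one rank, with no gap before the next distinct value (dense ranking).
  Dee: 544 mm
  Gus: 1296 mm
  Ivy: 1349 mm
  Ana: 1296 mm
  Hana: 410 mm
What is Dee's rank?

3

Sorted (descending): 1349, 1296, 1296, 544, 410
The 2 values of 1296 share dense rank 2.
Remaining distinct values take the next consecutive integers.
Dee has value 544 mm → rank 3.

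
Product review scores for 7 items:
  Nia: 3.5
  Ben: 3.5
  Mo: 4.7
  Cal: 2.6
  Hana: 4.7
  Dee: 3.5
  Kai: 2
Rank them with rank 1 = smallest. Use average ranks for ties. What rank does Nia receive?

4

Sorted (ascending): 2, 2.6, 3.5, 3.5, 3.5, 4.7, 4.7
The 3 values of 3.5 occupy positions 3–5 → average rank 4.
The 2 values of 4.7 occupy positions 6–7 → average rank (6+7)/2 = 6.5.
Nia has value 3.5 → rank 4.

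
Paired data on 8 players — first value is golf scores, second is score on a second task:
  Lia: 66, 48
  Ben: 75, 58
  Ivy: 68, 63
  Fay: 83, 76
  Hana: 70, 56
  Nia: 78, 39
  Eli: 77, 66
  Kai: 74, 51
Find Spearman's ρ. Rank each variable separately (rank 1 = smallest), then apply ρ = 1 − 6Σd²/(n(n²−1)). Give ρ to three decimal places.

Ranks of variable 1: 1, 5, 2, 8, 3, 7, 6, 4
Ranks of variable 2: 2, 5, 6, 8, 4, 1, 7, 3
d = r₁ − r₂: -1, 0, -4, 0, -1, 6, -1, 1
d²: 1, 0, 16, 0, 1, 36, 1, 1; Σd² = 56
ρ = 1 − 6·56/(8·63) = 1 − 336/504 = 0.333

0.333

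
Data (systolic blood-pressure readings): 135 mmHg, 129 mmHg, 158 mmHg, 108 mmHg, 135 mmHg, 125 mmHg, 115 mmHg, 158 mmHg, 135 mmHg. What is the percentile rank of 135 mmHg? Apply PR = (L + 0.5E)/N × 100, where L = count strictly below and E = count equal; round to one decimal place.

N = 9.
Strictly below 135: 4. Equal to 135: 3.
PR = (4 + 0.5·3)/9 × 100 = 61.1

61.1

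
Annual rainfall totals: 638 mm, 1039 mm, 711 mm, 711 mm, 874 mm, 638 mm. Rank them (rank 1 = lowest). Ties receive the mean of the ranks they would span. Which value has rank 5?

Sorted (ascending): 638, 638, 711, 711, 874, 1039
The 2 values of 638 occupy positions 1–2 → average rank (1+2)/2 = 1.5.
The 2 values of 711 occupy positions 3–4 → average rank (3+4)/2 = 3.5.
Rank 5 → value 874.

874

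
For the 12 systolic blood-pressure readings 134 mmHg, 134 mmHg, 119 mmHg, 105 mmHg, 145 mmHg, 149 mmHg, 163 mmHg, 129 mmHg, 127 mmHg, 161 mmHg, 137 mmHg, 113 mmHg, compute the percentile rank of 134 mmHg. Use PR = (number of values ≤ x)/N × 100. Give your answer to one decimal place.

N = 12.
Strictly below 134: 5. Equal to 134: 2.
PR = 7/12 × 100 = 58.3

58.3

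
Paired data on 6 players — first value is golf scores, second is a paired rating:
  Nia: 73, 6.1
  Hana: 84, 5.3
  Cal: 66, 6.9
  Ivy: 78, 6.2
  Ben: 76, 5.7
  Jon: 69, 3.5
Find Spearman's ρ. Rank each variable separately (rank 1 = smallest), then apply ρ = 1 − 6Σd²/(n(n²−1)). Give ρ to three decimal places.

Ranks of variable 1: 3, 6, 1, 5, 4, 2
Ranks of variable 2: 4, 2, 6, 5, 3, 1
d = r₁ − r₂: -1, 4, -5, 0, 1, 1
d²: 1, 16, 25, 0, 1, 1; Σd² = 44
ρ = 1 − 6·44/(6·35) = 1 − 264/210 = -0.257

-0.257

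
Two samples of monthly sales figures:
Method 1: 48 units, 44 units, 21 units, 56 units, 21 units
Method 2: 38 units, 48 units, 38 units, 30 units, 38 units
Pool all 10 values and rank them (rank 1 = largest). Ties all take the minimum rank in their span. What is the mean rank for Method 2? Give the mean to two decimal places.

Sorted (descending): 56, 48, 48, 44, 38, 38, 38, 30, 21, 21
The 2 values of 48 occupy positions 2–3 → each gets rank 2.
The 3 values of 38 occupy positions 5–7 → each gets rank 5.
The 2 values of 21 occupy positions 9–10 → each gets rank 9.
Method 2 values → pooled ranks: 38→5, 48→2, 38→5, 30→8, 38→5
Mean rank = (5 + 2 + 5 + 8 + 5) / 5 = 5.00

5.00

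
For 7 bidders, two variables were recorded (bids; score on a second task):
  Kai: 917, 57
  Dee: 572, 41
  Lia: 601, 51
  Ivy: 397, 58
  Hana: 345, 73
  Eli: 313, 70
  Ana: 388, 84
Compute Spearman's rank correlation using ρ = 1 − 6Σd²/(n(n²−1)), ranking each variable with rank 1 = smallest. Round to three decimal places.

Ranks of variable 1: 7, 5, 6, 4, 2, 1, 3
Ranks of variable 2: 3, 1, 2, 4, 6, 5, 7
d = r₁ − r₂: 4, 4, 4, 0, -4, -4, -4
d²: 16, 16, 16, 0, 16, 16, 16; Σd² = 96
ρ = 1 − 6·96/(7·48) = 1 − 576/336 = -0.714

-0.714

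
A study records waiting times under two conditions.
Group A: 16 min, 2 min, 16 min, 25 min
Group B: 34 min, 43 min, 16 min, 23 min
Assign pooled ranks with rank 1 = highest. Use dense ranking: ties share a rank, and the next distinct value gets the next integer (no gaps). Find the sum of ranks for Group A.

Sorted (descending): 43, 34, 25, 23, 16, 16, 16, 2
The 3 values of 16 share dense rank 5.
Remaining distinct values take the next consecutive integers.
Group A values → pooled ranks: 16→5, 2→6, 16→5, 25→3
Rank sum = 5 + 6 + 5 + 3 = 19

19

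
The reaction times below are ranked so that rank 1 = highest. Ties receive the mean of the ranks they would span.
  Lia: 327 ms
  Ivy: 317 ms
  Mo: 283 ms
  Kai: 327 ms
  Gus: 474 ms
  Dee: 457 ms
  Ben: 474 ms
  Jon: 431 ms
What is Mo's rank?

Sorted (descending): 474, 474, 457, 431, 327, 327, 317, 283
The 2 values of 474 occupy positions 1–2 → average rank (1+2)/2 = 1.5.
The 2 values of 327 occupy positions 5–6 → average rank (5+6)/2 = 5.5.
Mo has value 283 ms → rank 8.

8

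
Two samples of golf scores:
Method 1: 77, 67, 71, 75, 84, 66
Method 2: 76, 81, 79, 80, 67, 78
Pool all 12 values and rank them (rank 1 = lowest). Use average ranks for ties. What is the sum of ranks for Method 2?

Sorted (ascending): 66, 67, 67, 71, 75, 76, 77, 78, 79, 80, 81, 84
The 2 values of 67 occupy positions 2–3 → average rank (2+3)/2 = 2.5.
Method 2 values → pooled ranks: 76→6, 81→11, 79→9, 80→10, 67→2.5, 78→8
Rank sum = 6 + 11 + 9 + 10 + 2.5 + 8 = 46.5

46.5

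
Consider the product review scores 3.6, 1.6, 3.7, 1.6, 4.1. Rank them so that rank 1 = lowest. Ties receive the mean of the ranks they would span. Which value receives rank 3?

Sorted (ascending): 1.6, 1.6, 3.6, 3.7, 4.1
The 2 values of 1.6 occupy positions 1–2 → average rank (1+2)/2 = 1.5.
Rank 3 → value 3.6.

3.6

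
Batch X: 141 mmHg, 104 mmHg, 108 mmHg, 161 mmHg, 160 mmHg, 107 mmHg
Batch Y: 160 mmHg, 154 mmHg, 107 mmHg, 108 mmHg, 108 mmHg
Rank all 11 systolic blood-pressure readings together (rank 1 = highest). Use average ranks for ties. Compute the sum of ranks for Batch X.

Sorted (descending): 161, 160, 160, 154, 141, 108, 108, 108, 107, 107, 104
The 2 values of 160 occupy positions 2–3 → average rank (2+3)/2 = 2.5.
The 3 values of 108 occupy positions 6–8 → average rank 7.
The 2 values of 107 occupy positions 9–10 → average rank (9+10)/2 = 9.5.
Batch X values → pooled ranks: 141→5, 104→11, 108→7, 161→1, 160→2.5, 107→9.5
Rank sum = 5 + 11 + 7 + 1 + 2.5 + 9.5 = 36

36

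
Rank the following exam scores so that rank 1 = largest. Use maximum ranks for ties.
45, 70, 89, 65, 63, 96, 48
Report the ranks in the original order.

Sorted (descending): 96, 89, 70, 65, 63, 48, 45
No ties — each value takes its position as its rank.

7, 3, 2, 4, 5, 1, 6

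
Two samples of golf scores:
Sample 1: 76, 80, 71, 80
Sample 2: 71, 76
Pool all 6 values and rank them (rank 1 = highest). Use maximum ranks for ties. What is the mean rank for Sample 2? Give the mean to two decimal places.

Sorted (descending): 80, 80, 76, 76, 71, 71
The 2 values of 80 occupy positions 1–2 → each gets rank 2.
The 2 values of 76 occupy positions 3–4 → each gets rank 4.
The 2 values of 71 occupy positions 5–6 → each gets rank 6.
Sample 2 values → pooled ranks: 71→6, 76→4
Mean rank = (6 + 4) / 2 = 5.00

5.00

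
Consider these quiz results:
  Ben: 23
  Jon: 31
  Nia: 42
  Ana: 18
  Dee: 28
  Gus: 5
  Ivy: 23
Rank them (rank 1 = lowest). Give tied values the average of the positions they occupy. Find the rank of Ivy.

Sorted (ascending): 5, 18, 23, 23, 28, 31, 42
The 2 values of 23 occupy positions 3–4 → average rank (3+4)/2 = 3.5.
Ivy has value 23 → rank 3.5.

3.5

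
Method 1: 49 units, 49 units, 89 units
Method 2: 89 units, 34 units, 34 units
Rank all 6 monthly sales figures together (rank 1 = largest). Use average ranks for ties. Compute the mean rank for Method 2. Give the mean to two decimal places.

Sorted (descending): 89, 89, 49, 49, 34, 34
The 2 values of 89 occupy positions 1–2 → average rank (1+2)/2 = 1.5.
The 2 values of 49 occupy positions 3–4 → average rank (3+4)/2 = 3.5.
The 2 values of 34 occupy positions 5–6 → average rank (5+6)/2 = 5.5.
Method 2 values → pooled ranks: 89→1.5, 34→5.5, 34→5.5
Mean rank = (1.5 + 5.5 + 5.5) / 3 = 4.17

4.17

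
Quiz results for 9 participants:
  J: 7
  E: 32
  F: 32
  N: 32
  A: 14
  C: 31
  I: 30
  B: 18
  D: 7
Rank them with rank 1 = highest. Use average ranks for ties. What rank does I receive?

Sorted (descending): 32, 32, 32, 31, 30, 18, 14, 7, 7
The 3 values of 32 occupy positions 1–3 → average rank 2.
The 2 values of 7 occupy positions 8–9 → average rank (8+9)/2 = 8.5.
I has value 30 → rank 5.

5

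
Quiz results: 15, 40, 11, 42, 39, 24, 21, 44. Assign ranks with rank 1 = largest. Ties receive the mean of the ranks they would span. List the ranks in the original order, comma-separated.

7, 3, 8, 2, 4, 5, 6, 1

Sorted (descending): 44, 42, 40, 39, 24, 21, 15, 11
No ties — each value takes its position as its rank.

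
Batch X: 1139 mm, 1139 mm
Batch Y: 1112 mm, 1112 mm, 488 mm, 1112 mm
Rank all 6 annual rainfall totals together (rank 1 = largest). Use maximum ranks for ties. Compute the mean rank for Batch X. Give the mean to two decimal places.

Sorted (descending): 1139, 1139, 1112, 1112, 1112, 488
The 2 values of 1139 occupy positions 1–2 → each gets rank 2.
The 3 values of 1112 occupy positions 3–5 → each gets rank 5.
Batch X values → pooled ranks: 1139→2, 1139→2
Mean rank = (2 + 2) / 2 = 2.00

2.00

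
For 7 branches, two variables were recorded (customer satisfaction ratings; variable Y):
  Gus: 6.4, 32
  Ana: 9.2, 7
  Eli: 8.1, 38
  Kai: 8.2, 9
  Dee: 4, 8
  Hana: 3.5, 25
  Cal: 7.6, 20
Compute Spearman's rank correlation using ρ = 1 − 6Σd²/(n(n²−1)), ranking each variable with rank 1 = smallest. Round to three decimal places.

-0.321

Ranks of variable 1: 3, 7, 5, 6, 2, 1, 4
Ranks of variable 2: 6, 1, 7, 3, 2, 5, 4
d = r₁ − r₂: -3, 6, -2, 3, 0, -4, 0
d²: 9, 36, 4, 9, 0, 16, 0; Σd² = 74
ρ = 1 − 6·74/(7·48) = 1 − 444/336 = -0.321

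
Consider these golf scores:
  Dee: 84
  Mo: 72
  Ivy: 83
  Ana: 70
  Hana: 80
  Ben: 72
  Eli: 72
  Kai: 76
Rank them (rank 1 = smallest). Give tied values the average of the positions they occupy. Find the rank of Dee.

Sorted (ascending): 70, 72, 72, 72, 76, 80, 83, 84
The 3 values of 72 occupy positions 2–4 → average rank 3.
Dee has value 84 → rank 8.

8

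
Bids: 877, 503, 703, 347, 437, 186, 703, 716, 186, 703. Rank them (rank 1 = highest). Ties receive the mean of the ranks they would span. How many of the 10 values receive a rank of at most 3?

Sorted (descending): 877, 716, 703, 703, 703, 503, 437, 347, 186, 186
The 3 values of 703 occupy positions 3–5 → average rank 4.
The 2 values of 186 occupy positions 9–10 → average rank (9+10)/2 = 9.5.
Ranks ≤ 3: {1, 2} → 2 values.

2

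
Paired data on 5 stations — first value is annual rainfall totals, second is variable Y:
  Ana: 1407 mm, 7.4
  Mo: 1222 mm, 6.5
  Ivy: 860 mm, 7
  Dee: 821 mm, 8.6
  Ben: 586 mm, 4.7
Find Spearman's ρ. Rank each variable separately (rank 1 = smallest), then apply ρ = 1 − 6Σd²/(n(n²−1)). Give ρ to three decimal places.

Ranks of variable 1: 5, 4, 3, 2, 1
Ranks of variable 2: 4, 2, 3, 5, 1
d = r₁ − r₂: 1, 2, 0, -3, 0
d²: 1, 4, 0, 9, 0; Σd² = 14
ρ = 1 − 6·14/(5·24) = 1 − 84/120 = 0.300

0.300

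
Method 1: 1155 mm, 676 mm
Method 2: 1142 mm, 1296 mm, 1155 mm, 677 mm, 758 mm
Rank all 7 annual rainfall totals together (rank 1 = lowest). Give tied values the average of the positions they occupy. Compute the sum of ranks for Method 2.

Sorted (ascending): 676, 677, 758, 1142, 1155, 1155, 1296
The 2 values of 1155 occupy positions 5–6 → average rank (5+6)/2 = 5.5.
Method 2 values → pooled ranks: 1142→4, 1296→7, 1155→5.5, 677→2, 758→3
Rank sum = 4 + 7 + 5.5 + 2 + 3 = 21.5

21.5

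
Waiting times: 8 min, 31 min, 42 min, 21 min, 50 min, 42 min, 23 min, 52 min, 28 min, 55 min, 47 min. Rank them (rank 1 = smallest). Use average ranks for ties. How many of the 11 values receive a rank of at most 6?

5

Sorted (ascending): 8, 21, 23, 28, 31, 42, 42, 47, 50, 52, 55
The 2 values of 42 occupy positions 6–7 → average rank (6+7)/2 = 6.5.
Ranks ≤ 6: {1, 2, 3, 4, 5} → 5 values.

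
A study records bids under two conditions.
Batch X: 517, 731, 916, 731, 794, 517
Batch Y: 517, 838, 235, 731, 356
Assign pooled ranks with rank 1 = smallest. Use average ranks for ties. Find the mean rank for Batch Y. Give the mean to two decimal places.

4.80

Sorted (ascending): 235, 356, 517, 517, 517, 731, 731, 731, 794, 838, 916
The 3 values of 517 occupy positions 3–5 → average rank 4.
The 3 values of 731 occupy positions 6–8 → average rank 7.
Batch Y values → pooled ranks: 517→4, 838→10, 235→1, 731→7, 356→2
Mean rank = (4 + 10 + 1 + 7 + 2) / 5 = 4.80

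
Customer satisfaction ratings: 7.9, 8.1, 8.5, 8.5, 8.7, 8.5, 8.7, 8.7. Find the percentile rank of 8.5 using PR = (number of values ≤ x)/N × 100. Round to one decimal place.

62.5

N = 8.
Strictly below 8.5: 2. Equal to 8.5: 3.
PR = 5/8 × 100 = 62.5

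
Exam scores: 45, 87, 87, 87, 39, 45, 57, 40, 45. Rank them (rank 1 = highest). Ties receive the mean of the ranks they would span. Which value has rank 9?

39

Sorted (descending): 87, 87, 87, 57, 45, 45, 45, 40, 39
The 3 values of 87 occupy positions 1–3 → average rank 2.
The 3 values of 45 occupy positions 5–7 → average rank 6.
Rank 9 → value 39.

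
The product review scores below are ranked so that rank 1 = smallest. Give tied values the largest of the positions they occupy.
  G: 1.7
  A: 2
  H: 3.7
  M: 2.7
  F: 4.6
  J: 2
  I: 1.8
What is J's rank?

4

Sorted (ascending): 1.7, 1.8, 2, 2, 2.7, 3.7, 4.6
The 2 values of 2 occupy positions 3–4 → each gets rank 4.
J has value 2 → rank 4.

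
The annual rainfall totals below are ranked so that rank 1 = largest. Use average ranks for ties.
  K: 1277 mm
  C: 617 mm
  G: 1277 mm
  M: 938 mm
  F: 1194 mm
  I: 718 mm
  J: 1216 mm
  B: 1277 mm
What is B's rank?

Sorted (descending): 1277, 1277, 1277, 1216, 1194, 938, 718, 617
The 3 values of 1277 occupy positions 1–3 → average rank 2.
B has value 1277 mm → rank 2.

2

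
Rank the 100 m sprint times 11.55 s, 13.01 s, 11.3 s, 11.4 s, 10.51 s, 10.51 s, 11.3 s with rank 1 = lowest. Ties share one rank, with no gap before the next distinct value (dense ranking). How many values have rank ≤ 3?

5

Sorted (ascending): 10.51, 10.51, 11.3, 11.3, 11.4, 11.55, 13.01
The 2 values of 10.51 share dense rank 1.
The 2 values of 11.3 share dense rank 2.
Remaining distinct values take the next consecutive integers.
Ranks ≤ 3: {1, 1, 2, 2, 3} → 5 values.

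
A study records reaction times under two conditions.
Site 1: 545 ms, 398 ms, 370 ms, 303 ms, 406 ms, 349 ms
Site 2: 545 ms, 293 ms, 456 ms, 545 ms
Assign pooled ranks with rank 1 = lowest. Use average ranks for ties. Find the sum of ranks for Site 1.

Sorted (ascending): 293, 303, 349, 370, 398, 406, 456, 545, 545, 545
The 3 values of 545 occupy positions 8–10 → average rank 9.
Site 1 values → pooled ranks: 545→9, 398→5, 370→4, 303→2, 406→6, 349→3
Rank sum = 9 + 5 + 4 + 2 + 6 + 3 = 29

29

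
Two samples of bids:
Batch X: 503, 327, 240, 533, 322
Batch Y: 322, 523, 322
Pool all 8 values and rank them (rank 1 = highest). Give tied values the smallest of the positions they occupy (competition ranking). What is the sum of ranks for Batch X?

21

Sorted (descending): 533, 523, 503, 327, 322, 322, 322, 240
The 3 values of 322 occupy positions 5–7 → each gets rank 5.
Batch X values → pooled ranks: 503→3, 327→4, 240→8, 533→1, 322→5
Rank sum = 3 + 4 + 8 + 1 + 5 = 21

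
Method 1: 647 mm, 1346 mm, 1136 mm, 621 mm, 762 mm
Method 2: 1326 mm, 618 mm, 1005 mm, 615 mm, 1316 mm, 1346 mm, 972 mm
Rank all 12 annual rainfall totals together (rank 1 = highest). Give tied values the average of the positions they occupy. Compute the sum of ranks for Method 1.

Sorted (descending): 1346, 1346, 1326, 1316, 1136, 1005, 972, 762, 647, 621, 618, 615
The 2 values of 1346 occupy positions 1–2 → average rank (1+2)/2 = 1.5.
Method 1 values → pooled ranks: 647→9, 1346→1.5, 1136→5, 621→10, 762→8
Rank sum = 9 + 1.5 + 5 + 10 + 8 = 33.5

33.5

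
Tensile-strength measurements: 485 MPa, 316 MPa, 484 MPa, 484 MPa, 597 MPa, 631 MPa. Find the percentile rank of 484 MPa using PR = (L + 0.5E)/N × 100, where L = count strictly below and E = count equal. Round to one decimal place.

33.3

N = 6.
Strictly below 484: 1. Equal to 484: 2.
PR = (1 + 0.5·2)/6 × 100 = 33.3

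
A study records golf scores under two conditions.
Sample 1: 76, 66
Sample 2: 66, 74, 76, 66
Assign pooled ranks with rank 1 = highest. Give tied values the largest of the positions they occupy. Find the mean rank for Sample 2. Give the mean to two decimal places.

Sorted (descending): 76, 76, 74, 66, 66, 66
The 2 values of 76 occupy positions 1–2 → each gets rank 2.
The 3 values of 66 occupy positions 4–6 → each gets rank 6.
Sample 2 values → pooled ranks: 66→6, 74→3, 76→2, 66→6
Mean rank = (6 + 3 + 2 + 6) / 4 = 4.25

4.25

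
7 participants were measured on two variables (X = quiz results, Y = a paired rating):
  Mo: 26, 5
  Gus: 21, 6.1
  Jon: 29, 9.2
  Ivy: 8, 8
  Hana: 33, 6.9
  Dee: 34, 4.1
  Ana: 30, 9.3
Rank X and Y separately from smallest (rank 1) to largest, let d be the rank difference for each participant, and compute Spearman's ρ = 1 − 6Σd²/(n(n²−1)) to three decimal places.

-0.179

Ranks of variable 1: 3, 2, 4, 1, 6, 7, 5
Ranks of variable 2: 2, 3, 6, 5, 4, 1, 7
d = r₁ − r₂: 1, -1, -2, -4, 2, 6, -2
d²: 1, 1, 4, 16, 4, 36, 4; Σd² = 66
ρ = 1 − 6·66/(7·48) = 1 − 396/336 = -0.179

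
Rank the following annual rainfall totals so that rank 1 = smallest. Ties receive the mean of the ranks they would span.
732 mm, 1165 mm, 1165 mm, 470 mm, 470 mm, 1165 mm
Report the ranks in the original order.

Sorted (ascending): 470, 470, 732, 1165, 1165, 1165
The 2 values of 470 occupy positions 1–2 → average rank (1+2)/2 = 1.5.
The 3 values of 1165 occupy positions 4–6 → average rank 5.

3, 5, 5, 1.5, 1.5, 5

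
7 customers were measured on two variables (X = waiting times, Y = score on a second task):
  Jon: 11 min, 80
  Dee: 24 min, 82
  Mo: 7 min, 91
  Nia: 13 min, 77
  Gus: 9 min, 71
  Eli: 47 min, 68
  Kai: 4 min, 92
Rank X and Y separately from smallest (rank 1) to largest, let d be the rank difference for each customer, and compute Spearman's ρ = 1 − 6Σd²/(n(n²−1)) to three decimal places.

Ranks of variable 1: 4, 6, 2, 5, 3, 7, 1
Ranks of variable 2: 4, 5, 6, 3, 2, 1, 7
d = r₁ − r₂: 0, 1, -4, 2, 1, 6, -6
d²: 0, 1, 16, 4, 1, 36, 36; Σd² = 94
ρ = 1 − 6·94/(7·48) = 1 − 564/336 = -0.679

-0.679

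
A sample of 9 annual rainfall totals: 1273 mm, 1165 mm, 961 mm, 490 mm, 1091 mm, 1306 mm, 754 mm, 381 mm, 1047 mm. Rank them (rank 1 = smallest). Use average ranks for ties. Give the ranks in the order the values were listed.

Sorted (ascending): 381, 490, 754, 961, 1047, 1091, 1165, 1273, 1306
No ties — each value takes its position as its rank.

8, 7, 4, 2, 6, 9, 3, 1, 5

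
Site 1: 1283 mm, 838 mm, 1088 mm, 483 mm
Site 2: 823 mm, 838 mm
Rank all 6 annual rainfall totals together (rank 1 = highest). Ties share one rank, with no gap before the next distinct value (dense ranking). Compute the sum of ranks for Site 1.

Sorted (descending): 1283, 1088, 838, 838, 823, 483
The 2 values of 838 share dense rank 3.
Remaining distinct values take the next consecutive integers.
Site 1 values → pooled ranks: 1283→1, 838→3, 1088→2, 483→5
Rank sum = 1 + 3 + 2 + 5 = 11

11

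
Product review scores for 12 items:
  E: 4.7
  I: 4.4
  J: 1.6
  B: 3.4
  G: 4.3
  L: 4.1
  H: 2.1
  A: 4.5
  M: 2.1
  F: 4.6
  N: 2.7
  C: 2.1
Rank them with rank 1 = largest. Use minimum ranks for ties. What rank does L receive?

Sorted (descending): 4.7, 4.6, 4.5, 4.4, 4.3, 4.1, 3.4, 2.7, 2.1, 2.1, 2.1, 1.6
The 3 values of 2.1 occupy positions 9–11 → each gets rank 9.
L has value 4.1 → rank 6.

6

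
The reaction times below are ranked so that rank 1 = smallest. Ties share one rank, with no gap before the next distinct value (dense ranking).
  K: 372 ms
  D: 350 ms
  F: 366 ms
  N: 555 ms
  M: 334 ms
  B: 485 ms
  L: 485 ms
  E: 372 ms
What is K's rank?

Sorted (ascending): 334, 350, 366, 372, 372, 485, 485, 555
The 2 values of 372 share dense rank 4.
The 2 values of 485 share dense rank 5.
Remaining distinct values take the next consecutive integers.
K has value 372 ms → rank 4.

4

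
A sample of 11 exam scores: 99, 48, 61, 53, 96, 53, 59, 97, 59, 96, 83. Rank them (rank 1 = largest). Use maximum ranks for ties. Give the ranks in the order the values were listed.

1, 11, 6, 10, 4, 10, 8, 2, 8, 4, 5

Sorted (descending): 99, 97, 96, 96, 83, 61, 59, 59, 53, 53, 48
The 2 values of 96 occupy positions 3–4 → each gets rank 4.
The 2 values of 59 occupy positions 7–8 → each gets rank 8.
The 2 values of 53 occupy positions 9–10 → each gets rank 10.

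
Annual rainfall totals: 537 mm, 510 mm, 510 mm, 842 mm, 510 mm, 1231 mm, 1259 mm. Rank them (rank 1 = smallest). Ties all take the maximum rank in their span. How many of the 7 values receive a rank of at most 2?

Sorted (ascending): 510, 510, 510, 537, 842, 1231, 1259
The 3 values of 510 occupy positions 1–3 → each gets rank 3.
Ranks ≤ 2: {} → 0 values.

0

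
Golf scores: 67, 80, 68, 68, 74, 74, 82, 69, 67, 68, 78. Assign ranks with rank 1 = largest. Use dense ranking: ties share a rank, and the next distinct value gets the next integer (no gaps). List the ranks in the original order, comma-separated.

7, 2, 6, 6, 4, 4, 1, 5, 7, 6, 3

Sorted (descending): 82, 80, 78, 74, 74, 69, 68, 68, 68, 67, 67
The 2 values of 74 share dense rank 4.
The 3 values of 68 share dense rank 6.
The 2 values of 67 share dense rank 7.
Remaining distinct values take the next consecutive integers.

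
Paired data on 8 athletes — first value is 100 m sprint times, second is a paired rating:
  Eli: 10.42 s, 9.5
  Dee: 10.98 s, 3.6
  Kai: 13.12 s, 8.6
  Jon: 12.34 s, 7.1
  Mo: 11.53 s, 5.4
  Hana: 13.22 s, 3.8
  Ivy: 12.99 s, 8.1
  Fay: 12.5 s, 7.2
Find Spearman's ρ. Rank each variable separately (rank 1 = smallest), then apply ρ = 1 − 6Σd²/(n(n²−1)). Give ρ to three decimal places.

Ranks of variable 1: 1, 2, 7, 4, 3, 8, 6, 5
Ranks of variable 2: 8, 1, 7, 4, 3, 2, 6, 5
d = r₁ − r₂: -7, 1, 0, 0, 0, 6, 0, 0
d²: 49, 1, 0, 0, 0, 36, 0, 0; Σd² = 86
ρ = 1 − 6·86/(8·63) = 1 − 516/504 = -0.024

-0.024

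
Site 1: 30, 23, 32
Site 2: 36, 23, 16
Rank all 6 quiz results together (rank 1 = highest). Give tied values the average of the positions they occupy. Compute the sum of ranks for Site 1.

Sorted (descending): 36, 32, 30, 23, 23, 16
The 2 values of 23 occupy positions 4–5 → average rank (4+5)/2 = 4.5.
Site 1 values → pooled ranks: 30→3, 23→4.5, 32→2
Rank sum = 3 + 4.5 + 2 = 9.5

9.5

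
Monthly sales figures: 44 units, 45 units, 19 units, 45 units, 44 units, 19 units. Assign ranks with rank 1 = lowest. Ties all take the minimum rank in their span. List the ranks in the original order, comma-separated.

Sorted (ascending): 19, 19, 44, 44, 45, 45
The 2 values of 19 occupy positions 1–2 → each gets rank 1.
The 2 values of 44 occupy positions 3–4 → each gets rank 3.
The 2 values of 45 occupy positions 5–6 → each gets rank 5.

3, 5, 1, 5, 3, 1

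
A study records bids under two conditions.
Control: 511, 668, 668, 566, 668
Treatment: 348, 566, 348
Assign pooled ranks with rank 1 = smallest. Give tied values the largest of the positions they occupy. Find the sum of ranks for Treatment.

Sorted (ascending): 348, 348, 511, 566, 566, 668, 668, 668
The 2 values of 348 occupy positions 1–2 → each gets rank 2.
The 2 values of 566 occupy positions 4–5 → each gets rank 5.
The 3 values of 668 occupy positions 6–8 → each gets rank 8.
Treatment values → pooled ranks: 348→2, 566→5, 348→2
Rank sum = 2 + 5 + 2 = 9

9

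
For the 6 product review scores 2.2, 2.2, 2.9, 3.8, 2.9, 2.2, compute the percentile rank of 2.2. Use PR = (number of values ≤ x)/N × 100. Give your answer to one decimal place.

N = 6.
Strictly below 2.2: 0. Equal to 2.2: 3.
PR = 3/6 × 100 = 50.0

50.0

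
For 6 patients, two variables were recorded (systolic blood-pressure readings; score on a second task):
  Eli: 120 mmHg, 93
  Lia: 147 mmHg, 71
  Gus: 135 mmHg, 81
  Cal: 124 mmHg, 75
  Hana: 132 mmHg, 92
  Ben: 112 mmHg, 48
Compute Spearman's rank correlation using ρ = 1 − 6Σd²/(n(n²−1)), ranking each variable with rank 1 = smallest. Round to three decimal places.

0.029

Ranks of variable 1: 2, 6, 5, 3, 4, 1
Ranks of variable 2: 6, 2, 4, 3, 5, 1
d = r₁ − r₂: -4, 4, 1, 0, -1, 0
d²: 16, 16, 1, 0, 1, 0; Σd² = 34
ρ = 1 − 6·34/(6·35) = 1 − 204/210 = 0.029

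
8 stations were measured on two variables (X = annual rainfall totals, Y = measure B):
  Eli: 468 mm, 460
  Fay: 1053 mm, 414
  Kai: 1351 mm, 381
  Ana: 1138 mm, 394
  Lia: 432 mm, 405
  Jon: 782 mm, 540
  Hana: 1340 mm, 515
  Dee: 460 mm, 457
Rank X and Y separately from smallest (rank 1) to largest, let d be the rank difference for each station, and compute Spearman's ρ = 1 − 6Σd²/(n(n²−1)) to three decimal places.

Ranks of variable 1: 3, 5, 8, 6, 1, 4, 7, 2
Ranks of variable 2: 6, 4, 1, 2, 3, 8, 7, 5
d = r₁ − r₂: -3, 1, 7, 4, -2, -4, 0, -3
d²: 9, 1, 49, 16, 4, 16, 0, 9; Σd² = 104
ρ = 1 − 6·104/(8·63) = 1 − 624/504 = -0.238

-0.238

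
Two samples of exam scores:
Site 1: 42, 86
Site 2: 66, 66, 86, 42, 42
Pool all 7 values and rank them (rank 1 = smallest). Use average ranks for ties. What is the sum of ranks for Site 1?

8.5

Sorted (ascending): 42, 42, 42, 66, 66, 86, 86
The 3 values of 42 occupy positions 1–3 → average rank 2.
The 2 values of 66 occupy positions 4–5 → average rank (4+5)/2 = 4.5.
The 2 values of 86 occupy positions 6–7 → average rank (6+7)/2 = 6.5.
Site 1 values → pooled ranks: 42→2, 86→6.5
Rank sum = 2 + 6.5 = 8.5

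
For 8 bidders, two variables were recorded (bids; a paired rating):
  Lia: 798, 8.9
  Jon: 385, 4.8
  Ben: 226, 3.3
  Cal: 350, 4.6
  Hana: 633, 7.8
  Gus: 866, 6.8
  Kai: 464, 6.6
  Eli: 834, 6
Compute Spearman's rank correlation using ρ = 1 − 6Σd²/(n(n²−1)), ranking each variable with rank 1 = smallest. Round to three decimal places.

Ranks of variable 1: 6, 3, 1, 2, 5, 8, 4, 7
Ranks of variable 2: 8, 3, 1, 2, 7, 6, 5, 4
d = r₁ − r₂: -2, 0, 0, 0, -2, 2, -1, 3
d²: 4, 0, 0, 0, 4, 4, 1, 9; Σd² = 22
ρ = 1 − 6·22/(8·63) = 1 − 132/504 = 0.738

0.738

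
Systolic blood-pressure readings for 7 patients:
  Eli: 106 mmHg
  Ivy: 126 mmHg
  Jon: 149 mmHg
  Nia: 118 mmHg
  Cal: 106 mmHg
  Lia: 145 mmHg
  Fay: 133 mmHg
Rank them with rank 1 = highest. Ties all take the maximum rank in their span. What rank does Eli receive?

7

Sorted (descending): 149, 145, 133, 126, 118, 106, 106
The 2 values of 106 occupy positions 6–7 → each gets rank 7.
Eli has value 106 mmHg → rank 7.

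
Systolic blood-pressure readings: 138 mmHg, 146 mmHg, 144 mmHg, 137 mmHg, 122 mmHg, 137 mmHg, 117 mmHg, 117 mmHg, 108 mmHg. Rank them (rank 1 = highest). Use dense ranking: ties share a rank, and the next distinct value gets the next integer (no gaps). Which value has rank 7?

Sorted (descending): 146, 144, 138, 137, 137, 122, 117, 117, 108
The 2 values of 137 share dense rank 4.
The 2 values of 117 share dense rank 6.
Remaining distinct values take the next consecutive integers.
Rank 7 → value 108.

108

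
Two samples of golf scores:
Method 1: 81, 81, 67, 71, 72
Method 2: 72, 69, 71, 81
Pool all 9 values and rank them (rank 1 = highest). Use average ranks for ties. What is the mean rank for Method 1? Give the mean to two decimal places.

Sorted (descending): 81, 81, 81, 72, 72, 71, 71, 69, 67
The 3 values of 81 occupy positions 1–3 → average rank 2.
The 2 values of 72 occupy positions 4–5 → average rank (4+5)/2 = 4.5.
The 2 values of 71 occupy positions 6–7 → average rank (6+7)/2 = 6.5.
Method 1 values → pooled ranks: 81→2, 81→2, 67→9, 71→6.5, 72→4.5
Mean rank = (2 + 2 + 9 + 6.5 + 4.5) / 5 = 4.80

4.80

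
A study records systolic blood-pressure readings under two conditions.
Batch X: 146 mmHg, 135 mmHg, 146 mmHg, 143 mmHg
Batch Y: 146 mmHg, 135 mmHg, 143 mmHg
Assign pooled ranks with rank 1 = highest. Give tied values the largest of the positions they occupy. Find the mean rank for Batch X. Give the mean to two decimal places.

Sorted (descending): 146, 146, 146, 143, 143, 135, 135
The 3 values of 146 occupy positions 1–3 → each gets rank 3.
The 2 values of 143 occupy positions 4–5 → each gets rank 5.
The 2 values of 135 occupy positions 6–7 → each gets rank 7.
Batch X values → pooled ranks: 146→3, 135→7, 146→3, 143→5
Mean rank = (3 + 7 + 3 + 5) / 4 = 4.50

4.50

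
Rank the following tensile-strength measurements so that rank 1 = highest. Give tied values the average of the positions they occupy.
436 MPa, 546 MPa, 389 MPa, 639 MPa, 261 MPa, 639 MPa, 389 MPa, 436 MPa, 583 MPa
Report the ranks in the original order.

Sorted (descending): 639, 639, 583, 546, 436, 436, 389, 389, 261
The 2 values of 639 occupy positions 1–2 → average rank (1+2)/2 = 1.5.
The 2 values of 436 occupy positions 5–6 → average rank (5+6)/2 = 5.5.
The 2 values of 389 occupy positions 7–8 → average rank (7+8)/2 = 7.5.

5.5, 4, 7.5, 1.5, 9, 1.5, 7.5, 5.5, 3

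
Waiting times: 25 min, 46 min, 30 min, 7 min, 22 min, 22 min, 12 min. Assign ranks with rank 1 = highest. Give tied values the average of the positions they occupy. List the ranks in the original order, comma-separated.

3, 1, 2, 7, 4.5, 4.5, 6

Sorted (descending): 46, 30, 25, 22, 22, 12, 7
The 2 values of 22 occupy positions 4–5 → average rank (4+5)/2 = 4.5.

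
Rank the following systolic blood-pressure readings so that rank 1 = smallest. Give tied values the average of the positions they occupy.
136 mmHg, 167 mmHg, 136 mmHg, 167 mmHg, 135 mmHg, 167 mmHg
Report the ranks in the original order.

2.5, 5, 2.5, 5, 1, 5

Sorted (ascending): 135, 136, 136, 167, 167, 167
The 2 values of 136 occupy positions 2–3 → average rank (2+3)/2 = 2.5.
The 3 values of 167 occupy positions 4–6 → average rank 5.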